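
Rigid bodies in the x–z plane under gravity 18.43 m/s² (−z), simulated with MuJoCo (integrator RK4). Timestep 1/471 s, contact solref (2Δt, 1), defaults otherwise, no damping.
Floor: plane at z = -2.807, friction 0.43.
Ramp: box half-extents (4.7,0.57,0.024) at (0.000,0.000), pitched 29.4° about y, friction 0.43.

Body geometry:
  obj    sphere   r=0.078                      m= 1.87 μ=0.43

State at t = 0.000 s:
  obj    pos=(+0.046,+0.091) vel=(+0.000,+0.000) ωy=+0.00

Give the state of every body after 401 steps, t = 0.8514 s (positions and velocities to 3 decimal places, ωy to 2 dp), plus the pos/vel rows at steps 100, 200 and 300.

State at t = 0.8514 s:
  obj    pos=(+2.087,-1.059) vel=(+4.793,-2.701) ωy=+70.53

Key-timestep trajectory:
   step    t(s)  obj.x    obj.z    obj.vx   obj.vz 
    100  0.2123   +0.173  +0.020  +1.195  -0.674
    200  0.4246   +0.554  -0.195  +2.391  -1.347
    300  0.6369   +1.188  -0.552  +3.586  -2.021


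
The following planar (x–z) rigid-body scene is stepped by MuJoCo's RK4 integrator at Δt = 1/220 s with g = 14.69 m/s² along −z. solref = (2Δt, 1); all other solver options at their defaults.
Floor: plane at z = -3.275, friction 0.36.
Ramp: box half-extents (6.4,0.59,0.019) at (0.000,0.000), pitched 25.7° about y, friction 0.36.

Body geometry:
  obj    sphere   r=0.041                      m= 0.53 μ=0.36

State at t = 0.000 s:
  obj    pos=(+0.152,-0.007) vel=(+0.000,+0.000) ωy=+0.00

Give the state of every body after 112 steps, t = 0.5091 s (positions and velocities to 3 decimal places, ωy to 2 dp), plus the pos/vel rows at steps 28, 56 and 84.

State at t = 0.5091 s:
  obj    pos=(+0.684,-0.262) vel=(+2.087,-1.005) ωy=+56.48

Key-timestep trajectory:
   step    t(s)  obj.x    obj.z    obj.vx   obj.vz 
     28  0.1273   +0.185  -0.023  +0.522  -0.251
     56  0.2545   +0.285  -0.071  +1.044  -0.502
     84  0.3818   +0.451  -0.151  +1.566  -0.753


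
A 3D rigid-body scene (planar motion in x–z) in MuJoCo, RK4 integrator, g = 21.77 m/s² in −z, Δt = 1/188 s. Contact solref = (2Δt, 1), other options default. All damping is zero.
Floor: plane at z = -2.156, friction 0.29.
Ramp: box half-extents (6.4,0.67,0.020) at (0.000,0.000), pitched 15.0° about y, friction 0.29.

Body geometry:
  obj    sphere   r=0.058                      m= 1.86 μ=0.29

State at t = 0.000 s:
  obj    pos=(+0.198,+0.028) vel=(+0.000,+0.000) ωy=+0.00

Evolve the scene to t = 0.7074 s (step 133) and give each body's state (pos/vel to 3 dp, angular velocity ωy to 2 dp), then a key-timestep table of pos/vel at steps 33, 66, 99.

State at t = 0.7074 s:
  obj    pos=(+1.171,-0.233) vel=(+2.750,-0.737) ωy=+49.08

Key-timestep trajectory:
   step    t(s)  obj.x    obj.z    obj.vx   obj.vz 
     33  0.1755   +0.258  +0.012  +0.683  -0.183
     66  0.3511   +0.438  -0.037  +1.365  -0.366
     99  0.5266   +0.737  -0.117  +2.047  -0.549


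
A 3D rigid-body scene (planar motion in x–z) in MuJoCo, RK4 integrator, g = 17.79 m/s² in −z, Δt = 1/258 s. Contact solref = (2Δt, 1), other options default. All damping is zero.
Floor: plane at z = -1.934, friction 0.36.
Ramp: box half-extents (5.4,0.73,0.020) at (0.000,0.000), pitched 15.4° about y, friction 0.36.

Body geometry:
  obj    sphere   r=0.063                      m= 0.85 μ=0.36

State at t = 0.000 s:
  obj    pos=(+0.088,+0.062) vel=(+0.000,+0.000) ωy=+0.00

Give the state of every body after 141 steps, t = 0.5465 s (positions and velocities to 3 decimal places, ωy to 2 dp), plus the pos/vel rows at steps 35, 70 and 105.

State at t = 0.5465 s:
  obj    pos=(+0.574,-0.072) vel=(+1.778,-0.490) ωy=+29.27

Key-timestep trajectory:
   step    t(s)  obj.x    obj.z    obj.vx   obj.vz 
     35  0.1357   +0.118  +0.054  +0.441  -0.122
     70  0.2713   +0.208  +0.029  +0.883  -0.243
    105  0.4070   +0.357  -0.012  +1.324  -0.365


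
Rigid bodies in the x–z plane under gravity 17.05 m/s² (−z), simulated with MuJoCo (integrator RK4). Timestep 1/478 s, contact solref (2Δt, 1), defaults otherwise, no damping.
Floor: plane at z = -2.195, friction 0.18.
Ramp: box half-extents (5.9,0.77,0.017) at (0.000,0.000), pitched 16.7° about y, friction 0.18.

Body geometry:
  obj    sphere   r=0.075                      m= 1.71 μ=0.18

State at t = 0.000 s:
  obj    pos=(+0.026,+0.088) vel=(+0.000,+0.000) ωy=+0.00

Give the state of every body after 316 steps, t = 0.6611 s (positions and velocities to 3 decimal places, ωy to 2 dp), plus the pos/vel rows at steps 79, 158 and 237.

State at t = 0.6611 s:
  obj    pos=(+0.759,-0.132) vel=(+2.216,-0.665) ωy=+30.84

Key-timestep trajectory:
   step    t(s)  obj.x    obj.z    obj.vx   obj.vz 
     79  0.1653   +0.072  +0.074  +0.554  -0.166
    158  0.3305   +0.209  +0.033  +1.108  -0.332
    237  0.4958   +0.438  -0.035  +1.662  -0.499


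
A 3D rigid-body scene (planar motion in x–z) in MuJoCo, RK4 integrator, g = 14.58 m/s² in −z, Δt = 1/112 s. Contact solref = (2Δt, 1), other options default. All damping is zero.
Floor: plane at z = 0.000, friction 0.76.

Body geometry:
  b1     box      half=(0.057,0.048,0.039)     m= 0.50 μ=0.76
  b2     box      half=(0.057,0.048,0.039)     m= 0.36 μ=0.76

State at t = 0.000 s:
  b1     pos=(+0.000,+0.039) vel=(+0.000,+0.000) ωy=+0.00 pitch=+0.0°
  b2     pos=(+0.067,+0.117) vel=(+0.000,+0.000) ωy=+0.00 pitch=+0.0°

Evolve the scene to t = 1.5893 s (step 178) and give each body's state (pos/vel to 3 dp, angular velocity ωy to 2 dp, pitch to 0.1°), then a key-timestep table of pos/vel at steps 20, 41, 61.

State at t = 1.5893 s:
  b1     pos=(+0.000,+0.039) vel=(+0.000,+0.000) ωy=+0.00 pitch=+0.0°
  b2     pos=(+0.121,+0.057) vel=(+0.000,+0.000) ωy=+0.00 pitch=+90.0°

Key-timestep trajectory:
   step    t(s)  b1.x    b1.z    b1.vx   b1.vz   b2.x    b2.z    b2.vx   b2.vz 
     20  0.1786   +0.000  +0.039  +0.000  +0.001   +0.099  +0.085  +0.308  -0.781
     41  0.3661   +0.000  +0.039  +0.000  +0.000   +0.144  +0.067  -0.032  -0.008
     61  0.5446   +0.000  +0.039  +0.000  +0.000   +0.115  +0.060  +0.072  -0.002


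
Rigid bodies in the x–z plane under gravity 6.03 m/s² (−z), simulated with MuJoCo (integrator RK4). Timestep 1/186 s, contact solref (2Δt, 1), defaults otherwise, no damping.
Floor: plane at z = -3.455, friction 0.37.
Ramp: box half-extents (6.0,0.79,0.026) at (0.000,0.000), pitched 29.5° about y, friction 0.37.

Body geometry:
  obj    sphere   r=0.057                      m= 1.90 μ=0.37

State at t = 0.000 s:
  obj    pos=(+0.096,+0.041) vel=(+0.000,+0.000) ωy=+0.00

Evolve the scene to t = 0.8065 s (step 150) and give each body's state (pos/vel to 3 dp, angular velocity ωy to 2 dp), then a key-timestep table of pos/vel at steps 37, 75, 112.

State at t = 0.8065 s:
  obj    pos=(+0.696,-0.299) vel=(+1.489,-0.842) ωy=+30.00

Key-timestep trajectory:
   step    t(s)  obj.x    obj.z    obj.vx   obj.vz 
     37  0.1989   +0.133  +0.020  +0.367  -0.208
     75  0.4032   +0.246  -0.044  +0.744  -0.421
    112  0.6022   +0.431  -0.148  +1.112  -0.629


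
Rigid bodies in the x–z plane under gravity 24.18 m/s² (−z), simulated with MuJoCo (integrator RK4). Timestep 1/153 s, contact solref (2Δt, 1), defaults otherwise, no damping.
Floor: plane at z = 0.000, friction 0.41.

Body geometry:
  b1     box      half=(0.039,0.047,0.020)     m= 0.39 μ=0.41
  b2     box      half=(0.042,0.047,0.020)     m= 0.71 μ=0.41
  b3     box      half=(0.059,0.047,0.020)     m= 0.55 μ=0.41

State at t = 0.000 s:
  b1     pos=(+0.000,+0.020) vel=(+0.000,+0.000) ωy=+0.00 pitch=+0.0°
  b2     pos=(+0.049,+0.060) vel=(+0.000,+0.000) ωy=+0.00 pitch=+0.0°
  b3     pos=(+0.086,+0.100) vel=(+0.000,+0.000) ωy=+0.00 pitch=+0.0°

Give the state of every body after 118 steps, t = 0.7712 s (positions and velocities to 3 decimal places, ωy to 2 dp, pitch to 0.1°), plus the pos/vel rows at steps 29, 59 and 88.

State at t = 0.7712 s:
  b1     pos=(-0.004,+0.020) vel=(-0.004,+0.000) ωy=+0.00 pitch=+0.0°
  b2     pos=(+0.058,+0.044) vel=(-0.001,-0.001) ωy=-0.07 pitch=+47.3°
  b3     pos=(+0.106,+0.056) vel=(-0.001,-0.001) ωy=-0.04 pitch=+44.4°

Key-timestep trajectory:
   step    t(s)  b1.x    b1.z    b1.vx   b1.vz   b2.x    b2.z    b2.vx   b2.vz   b3.x    b3.z    b3.vx   b3.vz 
     29  0.1895   +0.000  +0.020  +0.000  +0.000   +0.064  +0.046  -0.171  -0.028   +0.111  +0.058  -0.152  -0.057
     59  0.3856   -0.002  +0.020  -0.004  +0.000   +0.059  +0.045  -0.002  -0.001   +0.107  +0.056  -0.001  -0.001
     88  0.5752   -0.003  +0.020  -0.004  +0.000   +0.059  +0.045  -0.002  -0.001   +0.107  +0.056  -0.001  -0.001


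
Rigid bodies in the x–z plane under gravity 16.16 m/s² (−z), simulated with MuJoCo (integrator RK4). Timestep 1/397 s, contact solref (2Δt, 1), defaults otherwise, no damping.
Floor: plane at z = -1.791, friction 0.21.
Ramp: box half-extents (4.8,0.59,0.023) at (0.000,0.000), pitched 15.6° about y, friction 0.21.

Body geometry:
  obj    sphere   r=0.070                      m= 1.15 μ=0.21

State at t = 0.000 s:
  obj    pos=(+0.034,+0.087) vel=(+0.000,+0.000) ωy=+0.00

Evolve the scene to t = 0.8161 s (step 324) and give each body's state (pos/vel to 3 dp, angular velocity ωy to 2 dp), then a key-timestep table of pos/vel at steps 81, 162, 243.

State at t = 0.8161 s:
  obj    pos=(+1.030,-0.191) vel=(+2.440,-0.681) ωy=+36.19

Key-timestep trajectory:
   step    t(s)  obj.x    obj.z    obj.vx   obj.vz 
     81  0.2040   +0.096  +0.070  +0.610  -0.170
    162  0.4081   +0.283  +0.018  +1.220  -0.341
    243  0.6121   +0.594  -0.069  +1.830  -0.511


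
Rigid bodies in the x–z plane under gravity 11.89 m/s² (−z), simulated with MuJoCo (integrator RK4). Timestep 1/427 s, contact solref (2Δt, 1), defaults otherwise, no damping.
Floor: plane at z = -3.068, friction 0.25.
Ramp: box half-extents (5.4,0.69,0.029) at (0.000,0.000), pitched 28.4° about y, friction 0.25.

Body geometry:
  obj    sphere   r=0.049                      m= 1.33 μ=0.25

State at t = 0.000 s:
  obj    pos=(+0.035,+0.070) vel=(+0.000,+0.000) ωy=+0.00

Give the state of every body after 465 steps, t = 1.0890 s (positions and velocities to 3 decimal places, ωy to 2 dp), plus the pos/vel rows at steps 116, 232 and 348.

State at t = 1.0890 s:
  obj    pos=(+2.142,-1.069) vel=(+3.870,-2.092) ωy=+89.76

Key-timestep trajectory:
   step    t(s)  obj.x    obj.z    obj.vx   obj.vz 
    116  0.2717   +0.166  -0.001  +0.965  -0.522
    232  0.5433   +0.559  -0.214  +1.931  -1.044
    348  0.8150   +1.215  -0.568  +2.896  -1.566


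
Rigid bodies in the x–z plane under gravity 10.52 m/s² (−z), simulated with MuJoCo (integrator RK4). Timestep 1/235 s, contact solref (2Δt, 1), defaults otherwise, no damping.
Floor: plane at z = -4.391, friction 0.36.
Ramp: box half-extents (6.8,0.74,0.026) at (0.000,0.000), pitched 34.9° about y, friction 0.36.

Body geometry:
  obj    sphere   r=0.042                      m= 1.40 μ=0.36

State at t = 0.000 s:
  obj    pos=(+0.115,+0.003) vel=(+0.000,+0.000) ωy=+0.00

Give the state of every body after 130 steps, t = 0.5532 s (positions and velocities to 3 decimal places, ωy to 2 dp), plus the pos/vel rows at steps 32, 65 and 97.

State at t = 0.5532 s:
  obj    pos=(+0.655,-0.374) vel=(+1.951,-1.361) ωy=+56.61

Key-timestep trajectory:
   step    t(s)  obj.x    obj.z    obj.vx   obj.vz 
     32  0.1362   +0.148  -0.020  +0.480  -0.335
     65  0.2766   +0.250  -0.091  +0.975  -0.680
     97  0.4128   +0.415  -0.207  +1.456  -1.015


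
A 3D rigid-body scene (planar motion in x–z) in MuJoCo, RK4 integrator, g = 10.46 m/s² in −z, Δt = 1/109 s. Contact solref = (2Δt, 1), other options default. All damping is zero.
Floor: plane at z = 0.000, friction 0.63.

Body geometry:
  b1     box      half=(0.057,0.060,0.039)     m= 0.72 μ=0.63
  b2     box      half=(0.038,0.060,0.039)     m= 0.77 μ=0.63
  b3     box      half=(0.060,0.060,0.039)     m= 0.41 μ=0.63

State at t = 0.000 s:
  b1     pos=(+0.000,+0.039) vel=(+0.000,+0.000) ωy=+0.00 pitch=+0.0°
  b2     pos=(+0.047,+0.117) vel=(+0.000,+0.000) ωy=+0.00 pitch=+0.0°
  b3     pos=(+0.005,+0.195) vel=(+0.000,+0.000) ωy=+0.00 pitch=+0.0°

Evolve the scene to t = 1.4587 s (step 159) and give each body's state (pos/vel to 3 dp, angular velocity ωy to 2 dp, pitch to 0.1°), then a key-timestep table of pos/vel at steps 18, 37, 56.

State at t = 1.4587 s:
  b1     pos=(+0.000,+0.039) vel=(+0.000,+0.000) ωy=+0.00 pitch=+0.0°
  b2     pos=(+0.047,+0.117) vel=(+0.000,+0.000) ωy=+0.00 pitch=+0.1°
  b3     pos=(-0.143,+0.039) vel=(+0.000,+0.000) ωy=+0.00 pitch=+180.0°

Key-timestep trajectory:
   step    t(s)  b1.x    b1.z    b1.vx   b1.vz   b2.x    b2.z    b2.vx   b2.vz   b3.x    b3.z    b3.vx   b3.vz 
     18  0.1651   +0.000  +0.039  +0.000  +0.000   +0.047  +0.117  +0.001  +0.000   -0.004  +0.193  -0.132  -0.044
     37  0.3394   +0.000  +0.039  +0.000  -0.001   +0.047  +0.117  -0.001  +0.000   -0.050  +0.136  -0.526  -0.053
     56  0.5138   +0.000  +0.039  +0.000  +0.000   +0.047  +0.117  +0.000  +0.000   -0.144  +0.044  -0.420  -1.172


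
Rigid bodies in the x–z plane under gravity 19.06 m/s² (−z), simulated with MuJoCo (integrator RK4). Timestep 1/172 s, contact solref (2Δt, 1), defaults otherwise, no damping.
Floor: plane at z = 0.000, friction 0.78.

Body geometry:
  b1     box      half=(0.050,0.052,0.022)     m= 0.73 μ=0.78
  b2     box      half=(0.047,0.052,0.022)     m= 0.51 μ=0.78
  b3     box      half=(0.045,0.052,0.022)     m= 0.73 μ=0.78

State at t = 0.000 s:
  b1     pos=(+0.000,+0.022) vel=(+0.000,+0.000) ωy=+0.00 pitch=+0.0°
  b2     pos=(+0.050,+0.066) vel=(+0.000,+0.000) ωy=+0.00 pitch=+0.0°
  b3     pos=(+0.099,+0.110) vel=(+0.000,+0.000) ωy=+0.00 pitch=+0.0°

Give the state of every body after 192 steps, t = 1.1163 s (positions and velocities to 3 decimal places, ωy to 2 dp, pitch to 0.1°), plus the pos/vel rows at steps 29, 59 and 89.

State at t = 1.1163 s:
  b1     pos=(+0.000,+0.022) vel=(+0.000,+0.000) ωy=+0.00 pitch=+0.0°
  b2     pos=(+0.092,+0.047) vel=(+0.000,+0.000) ωy=+0.00 pitch=+90.0°
  b3     pos=(+0.174,+0.045) vel=(+0.000,+0.000) ωy=+0.00 pitch=+90.0°

Key-timestep trajectory:
   step    t(s)  b1.x    b1.z    b1.vx   b1.vz   b2.x    b2.z    b2.vx   b2.vz   b3.x    b3.z    b3.vx   b3.vz 
     29  0.1686   +0.000  +0.022  +0.000  +0.000   +0.085  +0.049  +0.129  -0.002   +0.145  +0.049  +0.200  +0.084
     59  0.3430   +0.000  +0.022  +0.000  +0.000   +0.092  +0.047  -0.006  +0.002   +0.183  +0.048  +0.047  +0.020
     89  0.5174   +0.000  +0.022  +0.000  +0.000   +0.092  +0.047  +0.000  +0.000   +0.174  +0.045  +0.201  -0.072


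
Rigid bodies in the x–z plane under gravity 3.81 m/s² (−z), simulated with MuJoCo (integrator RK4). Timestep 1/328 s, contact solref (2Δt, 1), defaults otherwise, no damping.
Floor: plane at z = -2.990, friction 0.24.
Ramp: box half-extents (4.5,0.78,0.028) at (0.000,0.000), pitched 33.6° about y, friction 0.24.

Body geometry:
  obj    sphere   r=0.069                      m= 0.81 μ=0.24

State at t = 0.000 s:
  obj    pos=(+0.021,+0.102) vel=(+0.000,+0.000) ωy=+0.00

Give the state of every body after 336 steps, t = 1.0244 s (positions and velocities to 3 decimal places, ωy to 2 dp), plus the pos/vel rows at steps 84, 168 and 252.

State at t = 1.0244 s:
  obj    pos=(+0.680,-0.335) vel=(+1.285,-0.854) ωy=+22.35

Key-timestep trajectory:
   step    t(s)  obj.x    obj.z    obj.vx   obj.vz 
     84  0.2561   +0.062  +0.075  +0.321  -0.213
    168  0.5122   +0.186  -0.007  +0.643  -0.427
    252  0.7683   +0.392  -0.144  +0.964  -0.640


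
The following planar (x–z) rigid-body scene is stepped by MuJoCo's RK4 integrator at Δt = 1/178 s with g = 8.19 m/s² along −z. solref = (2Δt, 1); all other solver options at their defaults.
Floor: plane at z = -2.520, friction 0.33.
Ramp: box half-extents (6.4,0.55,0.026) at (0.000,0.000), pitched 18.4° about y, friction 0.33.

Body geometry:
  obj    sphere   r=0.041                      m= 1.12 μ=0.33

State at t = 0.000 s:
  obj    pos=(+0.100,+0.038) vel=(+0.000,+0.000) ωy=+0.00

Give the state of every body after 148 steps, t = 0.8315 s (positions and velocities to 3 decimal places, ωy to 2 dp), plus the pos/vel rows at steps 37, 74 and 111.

State at t = 0.8315 s:
  obj    pos=(+0.706,-0.164) vel=(+1.457,-0.485) ωy=+37.44

Key-timestep trajectory:
   step    t(s)  obj.x    obj.z    obj.vx   obj.vz 
     37  0.2079   +0.138  +0.025  +0.364  -0.121
     74  0.4157   +0.251  -0.013  +0.728  -0.242
    111  0.6236   +0.441  -0.076  +1.093  -0.363


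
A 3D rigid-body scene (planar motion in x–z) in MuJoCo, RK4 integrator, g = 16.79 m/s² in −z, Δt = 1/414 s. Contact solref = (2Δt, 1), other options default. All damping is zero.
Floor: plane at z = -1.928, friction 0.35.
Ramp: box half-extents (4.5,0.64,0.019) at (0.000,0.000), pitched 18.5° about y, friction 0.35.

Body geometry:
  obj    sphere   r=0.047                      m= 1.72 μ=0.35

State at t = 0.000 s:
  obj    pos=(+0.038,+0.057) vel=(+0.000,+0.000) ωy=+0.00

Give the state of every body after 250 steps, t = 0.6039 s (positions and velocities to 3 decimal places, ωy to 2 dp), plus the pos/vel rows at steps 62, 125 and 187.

State at t = 0.6039 s:
  obj    pos=(+0.696,-0.163) vel=(+2.179,-0.729) ωy=+48.89

Key-timestep trajectory:
   step    t(s)  obj.x    obj.z    obj.vx   obj.vz 
     62  0.1498   +0.078  +0.043  +0.541  -0.181
    125  0.3019   +0.203  +0.002  +1.090  -0.365
    187  0.4517   +0.406  -0.066  +1.630  -0.545


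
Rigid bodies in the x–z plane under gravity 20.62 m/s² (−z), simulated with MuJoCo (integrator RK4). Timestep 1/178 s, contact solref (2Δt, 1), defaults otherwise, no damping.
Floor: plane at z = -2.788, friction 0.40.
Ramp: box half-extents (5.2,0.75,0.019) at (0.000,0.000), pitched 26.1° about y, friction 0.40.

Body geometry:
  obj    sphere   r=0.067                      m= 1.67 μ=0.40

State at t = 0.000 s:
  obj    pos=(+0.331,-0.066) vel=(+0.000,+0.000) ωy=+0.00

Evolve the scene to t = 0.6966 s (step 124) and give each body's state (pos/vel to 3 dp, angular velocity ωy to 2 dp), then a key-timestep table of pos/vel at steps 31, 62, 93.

State at t = 0.6966 s:
  obj    pos=(+1.743,-0.758) vel=(+4.053,-1.986) ωy=+67.35

Key-timestep trajectory:
   step    t(s)  obj.x    obj.z    obj.vx   obj.vz 
     31  0.1742   +0.419  -0.110  +1.014  -0.497
     62  0.3483   +0.684  -0.239  +2.027  -0.993
     93  0.5225   +1.125  -0.456  +3.040  -1.489


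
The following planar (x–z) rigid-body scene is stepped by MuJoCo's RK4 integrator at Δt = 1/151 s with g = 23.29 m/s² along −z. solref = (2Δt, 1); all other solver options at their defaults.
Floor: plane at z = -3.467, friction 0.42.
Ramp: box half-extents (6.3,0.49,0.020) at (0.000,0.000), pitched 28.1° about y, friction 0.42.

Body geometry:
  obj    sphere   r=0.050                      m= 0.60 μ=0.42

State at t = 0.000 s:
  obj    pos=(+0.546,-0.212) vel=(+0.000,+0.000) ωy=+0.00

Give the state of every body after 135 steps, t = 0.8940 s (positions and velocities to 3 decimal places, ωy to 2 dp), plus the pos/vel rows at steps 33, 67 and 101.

State at t = 0.8940 s:
  obj    pos=(+3.308,-1.687) vel=(+6.179,-3.299) ωy=+140.09

Key-timestep trajectory:
   step    t(s)  obj.x    obj.z    obj.vx   obj.vz 
     33  0.2185   +0.711  -0.300  +1.511  -0.807
     67  0.4437   +1.226  -0.576  +3.067  -1.637
    101  0.6689   +2.092  -1.038  +4.623  -2.468


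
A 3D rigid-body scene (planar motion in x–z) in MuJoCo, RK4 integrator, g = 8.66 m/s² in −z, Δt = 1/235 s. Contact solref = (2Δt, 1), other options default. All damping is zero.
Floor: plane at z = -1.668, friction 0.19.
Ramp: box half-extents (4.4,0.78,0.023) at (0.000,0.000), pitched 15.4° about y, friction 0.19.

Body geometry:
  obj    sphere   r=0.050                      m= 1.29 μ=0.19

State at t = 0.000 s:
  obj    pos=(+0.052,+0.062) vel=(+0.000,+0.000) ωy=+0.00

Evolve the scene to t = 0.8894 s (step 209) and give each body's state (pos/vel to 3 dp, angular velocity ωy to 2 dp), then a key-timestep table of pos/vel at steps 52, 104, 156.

State at t = 0.8894 s:
  obj    pos=(+0.678,-0.111) vel=(+1.408,-0.388) ωy=+29.21

Key-timestep trajectory:
   step    t(s)  obj.x    obj.z    obj.vx   obj.vz 
     52  0.2213   +0.091  +0.051  +0.350  -0.097
    104  0.4426   +0.207  +0.019  +0.701  -0.193
    156  0.6638   +0.401  -0.035  +1.051  -0.290


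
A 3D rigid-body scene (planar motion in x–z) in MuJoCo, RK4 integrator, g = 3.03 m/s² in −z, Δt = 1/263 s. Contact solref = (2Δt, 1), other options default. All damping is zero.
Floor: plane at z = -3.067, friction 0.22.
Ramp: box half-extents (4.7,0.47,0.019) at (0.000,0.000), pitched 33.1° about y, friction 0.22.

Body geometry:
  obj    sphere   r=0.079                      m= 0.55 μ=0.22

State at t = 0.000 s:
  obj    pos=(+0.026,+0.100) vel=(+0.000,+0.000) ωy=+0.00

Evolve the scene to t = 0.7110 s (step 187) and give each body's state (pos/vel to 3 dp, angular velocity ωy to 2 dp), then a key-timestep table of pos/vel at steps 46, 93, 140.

State at t = 0.7110 s:
  obj    pos=(+0.276,-0.063) vel=(+0.704,-0.459) ωy=+10.63

Key-timestep trajectory:
   step    t(s)  obj.x    obj.z    obj.vx   obj.vz 
     46  0.1749   +0.041  +0.090  +0.173  -0.113
     93  0.3536   +0.088  +0.060  +0.350  -0.228
    140  0.5323   +0.166  +0.009  +0.527  -0.344


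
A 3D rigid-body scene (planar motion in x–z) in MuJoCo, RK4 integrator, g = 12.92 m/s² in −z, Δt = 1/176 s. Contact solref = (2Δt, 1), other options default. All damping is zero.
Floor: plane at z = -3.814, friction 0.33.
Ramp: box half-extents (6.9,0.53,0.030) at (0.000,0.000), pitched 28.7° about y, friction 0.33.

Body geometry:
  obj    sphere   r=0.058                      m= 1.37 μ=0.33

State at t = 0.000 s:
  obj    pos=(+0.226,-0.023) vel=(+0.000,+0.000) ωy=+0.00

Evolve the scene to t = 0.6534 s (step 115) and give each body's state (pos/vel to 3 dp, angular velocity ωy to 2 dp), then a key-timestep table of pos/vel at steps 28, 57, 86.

State at t = 0.6534 s:
  obj    pos=(+1.056,-0.478) vel=(+2.540,-1.391) ωy=+49.91

Key-timestep trajectory:
   step    t(s)  obj.x    obj.z    obj.vx   obj.vz 
     28  0.1591   +0.275  -0.050  +0.619  -0.339
     57  0.3239   +0.430  -0.135  +1.259  -0.689
     86  0.4886   +0.690  -0.277  +1.900  -1.040


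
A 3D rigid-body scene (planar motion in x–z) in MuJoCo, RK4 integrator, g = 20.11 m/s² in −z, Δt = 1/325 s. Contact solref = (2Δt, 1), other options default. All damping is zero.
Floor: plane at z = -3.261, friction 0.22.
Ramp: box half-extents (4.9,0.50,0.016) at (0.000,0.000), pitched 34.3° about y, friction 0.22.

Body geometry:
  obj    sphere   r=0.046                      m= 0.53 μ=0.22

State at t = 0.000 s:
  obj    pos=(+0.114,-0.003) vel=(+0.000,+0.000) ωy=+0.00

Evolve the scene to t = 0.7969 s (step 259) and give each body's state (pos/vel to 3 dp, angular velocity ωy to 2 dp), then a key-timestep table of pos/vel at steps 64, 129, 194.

State at t = 0.7969 s:
  obj    pos=(+2.238,-1.452) vel=(+5.329,-3.635) ωy=+140.20

Key-timestep trajectory:
   step    t(s)  obj.x    obj.z    obj.vx   obj.vz 
     64  0.1969   +0.244  -0.091  +1.317  -0.899
    129  0.3969   +0.641  -0.362  +2.655  -1.811
    194  0.5969   +1.306  -0.816  +3.992  -2.723


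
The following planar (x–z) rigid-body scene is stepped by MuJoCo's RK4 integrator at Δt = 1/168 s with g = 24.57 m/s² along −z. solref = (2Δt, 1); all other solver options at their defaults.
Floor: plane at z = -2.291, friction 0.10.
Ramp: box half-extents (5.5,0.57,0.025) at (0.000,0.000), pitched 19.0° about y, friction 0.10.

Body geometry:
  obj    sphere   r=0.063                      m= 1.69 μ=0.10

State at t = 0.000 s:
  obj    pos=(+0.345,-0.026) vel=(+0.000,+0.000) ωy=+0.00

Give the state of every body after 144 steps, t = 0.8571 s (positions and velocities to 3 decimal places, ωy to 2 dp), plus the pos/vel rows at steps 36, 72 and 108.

State at t = 0.8571 s:
  obj    pos=(+2.330,-0.709) vel=(+4.631,-1.595) ωy=+77.70

Key-timestep trajectory:
   step    t(s)  obj.x    obj.z    obj.vx   obj.vz 
     36  0.2143   +0.469  -0.069  +1.158  -0.399
     72  0.4286   +0.842  -0.197  +2.316  -0.797
    108  0.6429   +1.462  -0.410  +3.474  -1.196


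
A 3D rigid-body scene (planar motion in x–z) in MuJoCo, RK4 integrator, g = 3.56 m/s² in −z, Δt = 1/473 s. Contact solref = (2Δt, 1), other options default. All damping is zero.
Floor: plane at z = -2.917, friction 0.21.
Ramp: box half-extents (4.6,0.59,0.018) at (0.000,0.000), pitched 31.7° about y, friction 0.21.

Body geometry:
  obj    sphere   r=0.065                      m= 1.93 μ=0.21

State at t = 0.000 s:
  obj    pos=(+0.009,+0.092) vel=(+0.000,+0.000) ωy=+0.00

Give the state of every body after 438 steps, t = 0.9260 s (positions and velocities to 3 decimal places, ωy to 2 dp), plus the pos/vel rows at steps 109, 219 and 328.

State at t = 0.9260 s:
  obj    pos=(+0.496,-0.209) vel=(+1.053,-0.650) ωy=+19.03

Key-timestep trajectory:
   step    t(s)  obj.x    obj.z    obj.vx   obj.vz 
    109  0.2304   +0.039  +0.073  +0.262  -0.162
    219  0.4630   +0.131  +0.017  +0.526  -0.325
    328  0.6934   +0.282  -0.077  +0.788  -0.487


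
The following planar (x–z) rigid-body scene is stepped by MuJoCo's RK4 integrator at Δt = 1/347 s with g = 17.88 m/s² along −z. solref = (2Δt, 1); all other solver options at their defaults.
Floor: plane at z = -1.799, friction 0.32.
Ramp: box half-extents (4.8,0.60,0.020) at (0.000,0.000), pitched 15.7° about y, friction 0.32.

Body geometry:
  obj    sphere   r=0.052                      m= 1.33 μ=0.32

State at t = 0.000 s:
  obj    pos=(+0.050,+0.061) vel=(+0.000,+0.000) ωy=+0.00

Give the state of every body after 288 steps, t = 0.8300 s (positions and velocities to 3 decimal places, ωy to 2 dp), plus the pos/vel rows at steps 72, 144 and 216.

State at t = 0.8300 s:
  obj    pos=(+1.196,-0.261) vel=(+2.761,-0.776) ωy=+55.15

Key-timestep trajectory:
   step    t(s)  obj.x    obj.z    obj.vx   obj.vz 
     72  0.2075   +0.122  +0.041  +0.690  -0.194
    144  0.4150   +0.336  -0.020  +1.381  -0.388
    216  0.6225   +0.695  -0.120  +2.071  -0.582


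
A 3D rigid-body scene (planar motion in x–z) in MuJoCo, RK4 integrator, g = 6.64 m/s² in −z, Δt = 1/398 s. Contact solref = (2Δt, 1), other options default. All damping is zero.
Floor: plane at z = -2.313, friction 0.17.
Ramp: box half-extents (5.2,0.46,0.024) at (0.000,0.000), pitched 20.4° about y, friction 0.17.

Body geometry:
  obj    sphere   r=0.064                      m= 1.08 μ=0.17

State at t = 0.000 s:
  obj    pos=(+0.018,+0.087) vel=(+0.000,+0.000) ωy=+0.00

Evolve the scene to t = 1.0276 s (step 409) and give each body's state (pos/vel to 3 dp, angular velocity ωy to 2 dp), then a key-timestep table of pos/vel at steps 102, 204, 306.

State at t = 1.0276 s:
  obj    pos=(+0.836,-0.217) vel=(+1.592,-0.592) ωy=+26.54

Key-timestep trajectory:
   step    t(s)  obj.x    obj.z    obj.vx   obj.vz 
    102  0.2563   +0.069  +0.068  +0.397  -0.148
    204  0.5126   +0.222  +0.011  +0.794  -0.295
    306  0.7688   +0.476  -0.083  +1.191  -0.443


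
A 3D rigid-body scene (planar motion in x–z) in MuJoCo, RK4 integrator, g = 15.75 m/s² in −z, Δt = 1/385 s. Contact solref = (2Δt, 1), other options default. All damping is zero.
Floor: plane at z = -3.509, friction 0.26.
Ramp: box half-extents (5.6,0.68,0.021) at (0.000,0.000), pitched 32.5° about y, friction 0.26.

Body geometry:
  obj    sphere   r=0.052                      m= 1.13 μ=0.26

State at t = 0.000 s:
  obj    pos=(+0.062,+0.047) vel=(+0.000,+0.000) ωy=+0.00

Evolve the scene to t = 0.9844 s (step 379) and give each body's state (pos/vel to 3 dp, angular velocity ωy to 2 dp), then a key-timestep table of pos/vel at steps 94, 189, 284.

State at t = 0.9844 s:
  obj    pos=(+2.532,-1.527) vel=(+5.019,-3.197) ωy=+114.42

Key-timestep trajectory:
   step    t(s)  obj.x    obj.z    obj.vx   obj.vz 
     94  0.2442   +0.214  -0.050  +1.245  -0.793
    189  0.4909   +0.676  -0.344  +2.503  -1.595
    284  0.7377   +1.449  -0.837  +3.761  -2.396


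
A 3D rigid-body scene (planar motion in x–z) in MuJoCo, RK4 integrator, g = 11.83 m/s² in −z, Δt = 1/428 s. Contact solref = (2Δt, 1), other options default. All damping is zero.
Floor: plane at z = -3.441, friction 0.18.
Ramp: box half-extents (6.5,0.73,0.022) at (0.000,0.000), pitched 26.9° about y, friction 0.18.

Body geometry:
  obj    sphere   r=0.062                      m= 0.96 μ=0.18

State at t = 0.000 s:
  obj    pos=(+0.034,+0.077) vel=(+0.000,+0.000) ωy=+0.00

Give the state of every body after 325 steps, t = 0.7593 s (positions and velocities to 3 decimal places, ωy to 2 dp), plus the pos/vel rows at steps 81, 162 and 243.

State at t = 0.7593 s:
  obj    pos=(+1.017,-0.422) vel=(+2.589,-1.314) ωy=+46.82

Key-timestep trajectory:
   step    t(s)  obj.x    obj.z    obj.vx   obj.vz 
     81  0.1893   +0.095  +0.046  +0.645  -0.327
    162  0.3785   +0.278  -0.047  +1.291  -0.655
    243  0.5678   +0.584  -0.202  +1.936  -0.982


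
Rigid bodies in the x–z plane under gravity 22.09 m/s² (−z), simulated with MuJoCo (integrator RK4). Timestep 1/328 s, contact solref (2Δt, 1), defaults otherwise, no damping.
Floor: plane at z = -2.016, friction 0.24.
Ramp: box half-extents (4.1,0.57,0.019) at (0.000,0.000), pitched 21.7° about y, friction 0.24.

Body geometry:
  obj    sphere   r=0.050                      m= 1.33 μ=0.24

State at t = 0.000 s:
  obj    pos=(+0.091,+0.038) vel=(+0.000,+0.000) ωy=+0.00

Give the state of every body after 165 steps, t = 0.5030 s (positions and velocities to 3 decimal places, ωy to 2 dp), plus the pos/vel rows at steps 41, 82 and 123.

State at t = 0.5030 s:
  obj    pos=(+0.777,-0.235) vel=(+2.727,-1.085) ωy=+58.69

Key-timestep trajectory:
   step    t(s)  obj.x    obj.z    obj.vx   obj.vz 
     41  0.1250   +0.133  +0.021  +0.678  -0.270
     82  0.2500   +0.260  -0.029  +1.355  -0.539
    123  0.3750   +0.472  -0.114  +2.033  -0.809


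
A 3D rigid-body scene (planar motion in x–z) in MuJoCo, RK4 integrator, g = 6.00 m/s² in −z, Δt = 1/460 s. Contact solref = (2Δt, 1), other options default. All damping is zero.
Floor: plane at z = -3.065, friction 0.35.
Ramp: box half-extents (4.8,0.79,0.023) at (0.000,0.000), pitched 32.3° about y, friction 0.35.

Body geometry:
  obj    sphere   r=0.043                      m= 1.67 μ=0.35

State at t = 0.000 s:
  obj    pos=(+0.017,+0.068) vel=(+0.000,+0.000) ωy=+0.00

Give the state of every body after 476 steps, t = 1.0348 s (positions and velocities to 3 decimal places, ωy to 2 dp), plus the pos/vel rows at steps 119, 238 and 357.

State at t = 1.0348 s:
  obj    pos=(+1.053,-0.588) vel=(+2.003,-1.266) ωy=+55.11

Key-timestep trajectory:
   step    t(s)  obj.x    obj.z    obj.vx   obj.vz 
    119  0.2587   +0.082  +0.027  +0.501  -0.317
    238  0.5174   +0.276  -0.096  +1.002  -0.633
    357  0.7761   +0.600  -0.301  +1.502  -0.950


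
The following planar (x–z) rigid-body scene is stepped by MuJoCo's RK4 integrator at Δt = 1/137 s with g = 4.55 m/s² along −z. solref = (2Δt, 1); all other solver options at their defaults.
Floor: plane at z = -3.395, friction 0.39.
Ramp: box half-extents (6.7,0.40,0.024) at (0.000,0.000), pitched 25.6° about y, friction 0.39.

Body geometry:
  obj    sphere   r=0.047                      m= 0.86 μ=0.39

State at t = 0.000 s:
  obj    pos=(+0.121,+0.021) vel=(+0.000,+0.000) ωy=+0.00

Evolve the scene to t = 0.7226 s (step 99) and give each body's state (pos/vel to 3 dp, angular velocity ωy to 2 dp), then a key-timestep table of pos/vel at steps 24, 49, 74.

State at t = 0.7226 s:
  obj    pos=(+0.452,-0.138) vel=(+0.915,-0.438) ωy=+21.58

Key-timestep trajectory:
   step    t(s)  obj.x    obj.z    obj.vx   obj.vz 
     24  0.1752   +0.140  +0.011  +0.222  -0.106
     49  0.3577   +0.202  -0.018  +0.453  -0.217
     74  0.5401   +0.306  -0.068  +0.684  -0.328


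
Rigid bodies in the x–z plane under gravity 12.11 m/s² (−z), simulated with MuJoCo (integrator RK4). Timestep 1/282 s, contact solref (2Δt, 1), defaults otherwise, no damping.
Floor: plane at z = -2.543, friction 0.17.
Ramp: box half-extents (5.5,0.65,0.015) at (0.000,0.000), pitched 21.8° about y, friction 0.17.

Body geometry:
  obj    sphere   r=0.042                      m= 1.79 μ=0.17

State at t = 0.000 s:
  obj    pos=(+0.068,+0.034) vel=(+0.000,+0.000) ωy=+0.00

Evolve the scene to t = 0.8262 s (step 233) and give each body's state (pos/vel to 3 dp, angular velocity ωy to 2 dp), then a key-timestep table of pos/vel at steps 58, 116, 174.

State at t = 0.8262 s:
  obj    pos=(+1.086,-0.373) vel=(+2.465,-0.986) ωy=+63.18

Key-timestep trajectory:
   step    t(s)  obj.x    obj.z    obj.vx   obj.vz 
     58  0.2057   +0.131  +0.009  +0.614  -0.245
    116  0.4113   +0.320  -0.067  +1.227  -0.491
    174  0.6170   +0.636  -0.193  +1.840  -0.736


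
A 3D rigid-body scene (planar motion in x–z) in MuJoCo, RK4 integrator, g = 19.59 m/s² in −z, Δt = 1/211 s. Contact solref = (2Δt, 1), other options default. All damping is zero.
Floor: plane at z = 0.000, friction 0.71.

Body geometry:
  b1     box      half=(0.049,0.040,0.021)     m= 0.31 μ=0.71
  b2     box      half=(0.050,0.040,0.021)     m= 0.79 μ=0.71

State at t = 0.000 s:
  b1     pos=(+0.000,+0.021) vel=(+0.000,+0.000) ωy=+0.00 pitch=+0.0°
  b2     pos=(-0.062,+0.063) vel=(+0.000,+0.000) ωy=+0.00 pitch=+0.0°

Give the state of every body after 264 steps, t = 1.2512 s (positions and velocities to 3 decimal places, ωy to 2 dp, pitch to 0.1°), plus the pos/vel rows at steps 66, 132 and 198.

State at t = 1.2512 s:
  b1     pos=(+0.002,+0.021) vel=(+0.002,+0.000) ωy=+0.00 pitch=+0.0°
  b2     pos=(-0.071,+0.049) vel=(+0.000,-0.001) ωy=+0.03 pitch=-40.8°

Key-timestep trajectory:
   step    t(s)  b1.x    b1.z    b1.vx   b1.vz   b2.x    b2.z    b2.vx   b2.vz 
     66  0.3128   +0.000  +0.021  +0.002  +0.000   -0.072  +0.049  +0.000  -0.001
    132  0.6256   +0.001  +0.021  +0.002  +0.000   -0.071  +0.049  +0.000  -0.001
    198  0.9384   +0.002  +0.021  +0.002  +0.000   -0.071  +0.049  +0.000  -0.001


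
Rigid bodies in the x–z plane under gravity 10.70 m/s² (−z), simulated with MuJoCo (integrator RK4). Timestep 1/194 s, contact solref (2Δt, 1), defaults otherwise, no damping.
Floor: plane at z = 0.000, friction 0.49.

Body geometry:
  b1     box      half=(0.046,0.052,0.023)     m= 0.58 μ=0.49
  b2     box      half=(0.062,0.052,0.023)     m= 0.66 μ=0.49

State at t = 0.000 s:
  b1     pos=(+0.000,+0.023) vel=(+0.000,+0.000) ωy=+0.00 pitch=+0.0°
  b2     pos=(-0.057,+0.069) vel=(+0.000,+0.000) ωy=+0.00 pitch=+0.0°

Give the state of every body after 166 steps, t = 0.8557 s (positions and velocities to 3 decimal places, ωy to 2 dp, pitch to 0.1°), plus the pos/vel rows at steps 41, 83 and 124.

State at t = 0.8557 s:
  b1     pos=(+0.001,+0.023) vel=(+0.000,+0.000) ωy=+0.00 pitch=+0.0°
  b2     pos=(-0.068,+0.057) vel=(+0.000,+0.000) ωy=+0.01 pitch=-39.2°

Key-timestep trajectory:
   step    t(s)  b1.x    b1.z    b1.vx   b1.vz   b2.x    b2.z    b2.vx   b2.vz 
     41  0.2113   +0.000  +0.023  +0.000  +0.000   -0.071  +0.059  +0.081  -0.038
     83  0.4278   +0.000  +0.023  +0.000  +0.000   -0.068  +0.057  +0.000  +0.000
    124  0.6392   +0.000  +0.023  +0.000  +0.000   -0.068  +0.057  +0.000  +0.000


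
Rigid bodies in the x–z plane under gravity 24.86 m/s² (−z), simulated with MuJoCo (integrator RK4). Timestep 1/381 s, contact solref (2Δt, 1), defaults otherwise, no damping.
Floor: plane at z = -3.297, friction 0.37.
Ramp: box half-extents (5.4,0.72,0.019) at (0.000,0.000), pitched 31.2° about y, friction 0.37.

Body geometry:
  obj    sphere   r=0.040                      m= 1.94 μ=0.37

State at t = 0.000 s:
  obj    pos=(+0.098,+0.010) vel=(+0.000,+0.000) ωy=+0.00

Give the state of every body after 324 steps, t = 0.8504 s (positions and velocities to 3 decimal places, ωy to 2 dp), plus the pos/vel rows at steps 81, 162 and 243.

State at t = 0.8504 s:
  obj    pos=(+2.943,-1.713) vel=(+6.691,-4.052) ωy=+195.54

Key-timestep trajectory:
   step    t(s)  obj.x    obj.z    obj.vx   obj.vz 
     81  0.2126   +0.276  -0.098  +1.673  -1.013
    162  0.4252   +0.809  -0.421  +3.346  -2.026
    243  0.6378   +1.698  -0.960  +5.018  -3.039


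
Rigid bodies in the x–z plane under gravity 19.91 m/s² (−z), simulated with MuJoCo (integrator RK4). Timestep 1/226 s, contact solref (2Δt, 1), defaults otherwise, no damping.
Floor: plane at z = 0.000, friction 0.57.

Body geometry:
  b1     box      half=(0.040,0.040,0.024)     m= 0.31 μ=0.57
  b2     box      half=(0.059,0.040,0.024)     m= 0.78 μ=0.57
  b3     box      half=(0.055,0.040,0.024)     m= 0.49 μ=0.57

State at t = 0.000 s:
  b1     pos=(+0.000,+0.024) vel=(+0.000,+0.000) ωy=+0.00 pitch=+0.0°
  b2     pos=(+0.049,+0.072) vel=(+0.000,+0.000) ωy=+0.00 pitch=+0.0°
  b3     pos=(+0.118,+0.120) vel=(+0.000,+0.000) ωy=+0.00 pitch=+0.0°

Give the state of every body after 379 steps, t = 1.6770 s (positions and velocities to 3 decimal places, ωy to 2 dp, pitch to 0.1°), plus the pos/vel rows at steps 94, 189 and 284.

State at t = 1.6770 s:
  b1     pos=(-0.004,+0.024) vel=(-0.002,+0.000) ωy=+0.00 pitch=+0.0°
  b2     pos=(+0.061,+0.058) vel=(-0.001,-0.001) ωy=-0.03 pitch=+42.8°
  b3     pos=(+0.142,+0.053) vel=(+0.000,+0.000) ωy=-0.01 pitch=+38.8°

Key-timestep trajectory:
   step    t(s)  b1.x    b1.z    b1.vx   b1.vz   b2.x    b2.z    b2.vx   b2.vz   b3.x    b3.z    b3.vx   b3.vz 
     94  0.4159   -0.001  +0.024  -0.002  +0.000   +0.062  +0.059  -0.001  -0.001   +0.142  +0.054  +0.000  +0.000
    189  0.8363   -0.002  +0.024  -0.002  +0.000   +0.061  +0.058  -0.001  -0.001   +0.142  +0.053  +0.000  +0.000
    284  1.2566   -0.003  +0.024  -0.002  +0.000   +0.061  +0.058  -0.001  -0.001   +0.142  +0.053  +0.000  +0.000


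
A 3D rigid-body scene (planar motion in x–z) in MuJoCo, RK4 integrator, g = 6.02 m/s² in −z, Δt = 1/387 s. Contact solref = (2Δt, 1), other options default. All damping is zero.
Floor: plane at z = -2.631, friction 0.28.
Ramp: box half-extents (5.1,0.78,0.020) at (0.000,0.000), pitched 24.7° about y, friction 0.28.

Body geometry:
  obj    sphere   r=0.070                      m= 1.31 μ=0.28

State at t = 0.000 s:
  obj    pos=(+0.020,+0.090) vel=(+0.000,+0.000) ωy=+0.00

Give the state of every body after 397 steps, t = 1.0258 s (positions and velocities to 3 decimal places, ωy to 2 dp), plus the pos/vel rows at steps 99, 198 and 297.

State at t = 1.0258 s:
  obj    pos=(+0.879,-0.305) vel=(+1.675,-0.770) ωy=+26.33

Key-timestep trajectory:
   step    t(s)  obj.x    obj.z    obj.vx   obj.vz 
     99  0.2558   +0.073  +0.065  +0.418  -0.192
    198  0.5116   +0.234  -0.008  +0.835  -0.384
    297  0.7674   +0.501  -0.131  +1.253  -0.576


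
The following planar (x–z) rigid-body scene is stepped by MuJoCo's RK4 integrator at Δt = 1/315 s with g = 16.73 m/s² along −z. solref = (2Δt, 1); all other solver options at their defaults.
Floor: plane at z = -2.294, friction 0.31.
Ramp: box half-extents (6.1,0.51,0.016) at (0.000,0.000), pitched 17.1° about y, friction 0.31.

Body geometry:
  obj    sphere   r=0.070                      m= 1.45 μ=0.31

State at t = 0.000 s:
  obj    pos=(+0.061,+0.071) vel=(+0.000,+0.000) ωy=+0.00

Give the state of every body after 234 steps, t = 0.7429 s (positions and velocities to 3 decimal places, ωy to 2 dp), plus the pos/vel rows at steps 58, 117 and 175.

State at t = 0.7429 s:
  obj    pos=(+0.988,-0.214) vel=(+2.495,-0.768) ωy=+37.28

Key-timestep trajectory:
   step    t(s)  obj.x    obj.z    obj.vx   obj.vz 
     58  0.1841   +0.118  +0.054  +0.618  -0.190
    117  0.3714   +0.293  +0.000  +1.248  -0.384
    175  0.5556   +0.579  -0.088  +1.866  -0.574


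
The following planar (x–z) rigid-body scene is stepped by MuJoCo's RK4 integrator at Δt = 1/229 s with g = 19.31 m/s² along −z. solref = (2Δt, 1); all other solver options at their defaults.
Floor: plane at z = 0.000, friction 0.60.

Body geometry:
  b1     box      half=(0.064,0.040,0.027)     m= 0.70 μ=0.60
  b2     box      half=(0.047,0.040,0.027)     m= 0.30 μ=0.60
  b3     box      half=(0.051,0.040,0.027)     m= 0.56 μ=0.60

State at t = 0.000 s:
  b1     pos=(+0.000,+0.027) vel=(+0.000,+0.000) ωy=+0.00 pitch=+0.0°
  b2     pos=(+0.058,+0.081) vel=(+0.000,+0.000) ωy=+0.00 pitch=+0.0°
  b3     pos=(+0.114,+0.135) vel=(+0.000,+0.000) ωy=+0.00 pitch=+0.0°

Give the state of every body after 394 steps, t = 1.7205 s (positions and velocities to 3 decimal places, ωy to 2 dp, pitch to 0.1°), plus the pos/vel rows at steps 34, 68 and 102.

State at t = 1.7205 s:
  b1     pos=(+0.000,+0.027) vel=(+0.000,+0.000) ωy=+0.00 pitch=+0.0°
  b2     pos=(+0.101,+0.047) vel=(+0.000,+0.000) ωy=+0.00 pitch=+90.0°
  b3     pos=(+0.203,+0.051) vel=(+0.000,+0.000) ωy=+0.00 pitch=+90.0°

Key-timestep trajectory:
   step    t(s)  b1.x    b1.z    b1.vx   b1.vz   b2.x    b2.z    b2.vx   b2.vz   b3.x    b3.z    b3.vx   b3.vz 
     34  0.1485   +0.000  +0.027  +0.000  +0.000   +0.087  +0.069  +0.377  -0.551   +0.170  +0.053  +0.358  +0.069
     68  0.2969   +0.000  +0.027  +0.000  +0.000   +0.107  +0.050  -0.184  -0.092   +0.215  +0.056  +0.066  +0.019
    102  0.4454   +0.000  +0.027  +0.000  +0.000   +0.100  +0.047  -0.031  +0.009   +0.200  +0.053  +0.060  -0.022
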